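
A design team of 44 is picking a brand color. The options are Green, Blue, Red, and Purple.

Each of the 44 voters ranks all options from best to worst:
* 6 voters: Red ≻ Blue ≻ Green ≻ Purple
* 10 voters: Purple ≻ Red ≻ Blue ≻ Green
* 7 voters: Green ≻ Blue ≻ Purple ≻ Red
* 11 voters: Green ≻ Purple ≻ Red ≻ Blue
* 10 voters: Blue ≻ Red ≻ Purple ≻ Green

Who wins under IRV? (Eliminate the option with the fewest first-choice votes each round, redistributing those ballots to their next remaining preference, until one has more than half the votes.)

Round 1: Green 18, Blue 10, Red 6, Purple 10. Red eliminated.
Round 2: Green 18, Blue 16, Purple 10. Purple eliminated.
Round 3: Green 18, Blue 26. Blue has a majority (≥23).

Blue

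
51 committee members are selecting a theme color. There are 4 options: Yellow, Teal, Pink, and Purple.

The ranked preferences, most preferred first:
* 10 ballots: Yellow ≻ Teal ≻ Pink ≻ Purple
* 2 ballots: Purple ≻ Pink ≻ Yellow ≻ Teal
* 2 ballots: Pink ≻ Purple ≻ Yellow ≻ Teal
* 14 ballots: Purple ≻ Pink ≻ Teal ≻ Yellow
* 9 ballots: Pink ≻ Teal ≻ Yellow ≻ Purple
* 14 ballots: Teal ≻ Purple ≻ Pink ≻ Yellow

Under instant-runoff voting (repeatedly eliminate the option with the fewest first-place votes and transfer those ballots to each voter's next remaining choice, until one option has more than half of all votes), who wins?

Teal

Round 1: Yellow 10, Teal 14, Pink 11, Purple 16. Yellow eliminated.
Round 2: Teal 24, Pink 11, Purple 16. Pink eliminated.
Round 3: Teal 33, Purple 18. Teal has a majority (≥26).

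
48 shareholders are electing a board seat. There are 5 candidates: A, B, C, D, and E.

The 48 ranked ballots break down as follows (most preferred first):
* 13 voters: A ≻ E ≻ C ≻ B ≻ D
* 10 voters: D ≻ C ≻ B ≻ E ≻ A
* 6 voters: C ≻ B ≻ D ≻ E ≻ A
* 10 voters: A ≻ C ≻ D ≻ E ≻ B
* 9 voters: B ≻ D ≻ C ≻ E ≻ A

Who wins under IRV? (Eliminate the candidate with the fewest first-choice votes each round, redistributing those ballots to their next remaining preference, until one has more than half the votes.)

Round 1: A 23, B 9, C 6, D 10, E 0. E eliminated.
Round 2: A 23, B 9, C 6, D 10. C eliminated.
Round 3: A 23, B 15, D 10. D eliminated.
Round 4: A 23, B 25. B has a majority (≥25).

B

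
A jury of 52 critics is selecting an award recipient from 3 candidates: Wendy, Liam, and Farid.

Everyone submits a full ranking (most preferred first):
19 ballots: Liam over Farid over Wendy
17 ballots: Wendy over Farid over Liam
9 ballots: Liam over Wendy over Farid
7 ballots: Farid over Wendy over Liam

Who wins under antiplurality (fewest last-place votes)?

Farid

Last-place votes: Wendy 19, Liam 24, Farid 9.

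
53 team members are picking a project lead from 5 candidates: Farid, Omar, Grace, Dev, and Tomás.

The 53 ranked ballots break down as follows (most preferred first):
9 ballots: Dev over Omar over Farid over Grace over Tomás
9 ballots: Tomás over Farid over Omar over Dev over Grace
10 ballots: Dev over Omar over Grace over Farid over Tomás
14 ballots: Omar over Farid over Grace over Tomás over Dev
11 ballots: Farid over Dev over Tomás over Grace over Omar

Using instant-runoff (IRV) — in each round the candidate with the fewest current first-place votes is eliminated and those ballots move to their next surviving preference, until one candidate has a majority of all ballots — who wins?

Round 1: Farid 11, Omar 14, Grace 0, Dev 19, Tomás 9. Grace eliminated.
Round 2: Farid 11, Omar 14, Dev 19, Tomás 9. Tomás eliminated.
Round 3: Farid 20, Omar 14, Dev 19. Omar eliminated.
Round 4: Farid 34, Dev 19. Farid has a majority (≥27).

Farid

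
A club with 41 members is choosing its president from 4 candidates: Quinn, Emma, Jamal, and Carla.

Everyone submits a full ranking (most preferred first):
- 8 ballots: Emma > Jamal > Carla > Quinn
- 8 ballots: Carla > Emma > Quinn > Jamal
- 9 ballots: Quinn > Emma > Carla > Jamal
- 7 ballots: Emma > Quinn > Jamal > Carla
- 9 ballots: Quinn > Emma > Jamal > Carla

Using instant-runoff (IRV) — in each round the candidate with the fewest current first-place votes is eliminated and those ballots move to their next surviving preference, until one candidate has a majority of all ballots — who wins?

Round 1: Quinn 18, Emma 15, Jamal 0, Carla 8. Jamal eliminated.
Round 2: Quinn 18, Emma 15, Carla 8. Carla eliminated.
Round 3: Quinn 18, Emma 23. Emma has a majority (≥21).

Emma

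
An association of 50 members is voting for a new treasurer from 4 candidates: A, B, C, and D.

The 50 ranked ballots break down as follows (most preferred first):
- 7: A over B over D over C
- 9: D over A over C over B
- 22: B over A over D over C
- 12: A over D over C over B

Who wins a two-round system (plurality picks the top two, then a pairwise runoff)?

A

Round 1 first-place votes: A 19, B 22, C 0, D 9. B and A advance.
Runoff: B is ranked above A on 22 ballots, A above B on 28.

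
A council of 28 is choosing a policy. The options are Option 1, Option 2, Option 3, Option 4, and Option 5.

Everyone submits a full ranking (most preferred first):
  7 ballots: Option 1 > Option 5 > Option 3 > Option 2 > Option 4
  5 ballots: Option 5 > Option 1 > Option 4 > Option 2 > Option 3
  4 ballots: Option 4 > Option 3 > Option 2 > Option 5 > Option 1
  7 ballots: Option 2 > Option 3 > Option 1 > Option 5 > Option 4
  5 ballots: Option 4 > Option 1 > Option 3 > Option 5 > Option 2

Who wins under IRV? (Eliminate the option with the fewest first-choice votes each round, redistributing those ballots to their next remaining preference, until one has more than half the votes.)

Round 1: Option 1 7, Option 2 7, Option 3 0, Option 4 9, Option 5 5. Option 3 eliminated.
Round 2: Option 1 7, Option 2 7, Option 4 9, Option 5 5. Option 5 eliminated.
Round 3: Option 1 12, Option 2 7, Option 4 9. Option 2 eliminated.
Round 4: Option 1 19, Option 4 9. Option 1 has a majority (≥15).

Option 1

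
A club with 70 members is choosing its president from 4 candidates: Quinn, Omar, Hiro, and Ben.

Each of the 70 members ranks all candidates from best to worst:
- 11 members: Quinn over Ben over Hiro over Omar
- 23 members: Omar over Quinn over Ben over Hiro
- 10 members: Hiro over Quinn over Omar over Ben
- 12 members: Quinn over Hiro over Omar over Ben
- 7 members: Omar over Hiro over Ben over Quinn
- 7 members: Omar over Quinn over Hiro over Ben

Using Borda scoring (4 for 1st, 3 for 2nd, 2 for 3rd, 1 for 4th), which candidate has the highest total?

Quinn: 11×4 + 23×3 + 10×3 + 12×4 + 7×1 + 7×3 = 219
Omar: 11×1 + 23×4 + 10×2 + 12×2 + 7×4 + 7×4 = 203
Hiro: 11×2 + 23×1 + 10×4 + 12×3 + 7×3 + 7×2 = 156
Ben: 11×3 + 23×2 + 10×1 + 12×1 + 7×2 + 7×1 = 122

Quinn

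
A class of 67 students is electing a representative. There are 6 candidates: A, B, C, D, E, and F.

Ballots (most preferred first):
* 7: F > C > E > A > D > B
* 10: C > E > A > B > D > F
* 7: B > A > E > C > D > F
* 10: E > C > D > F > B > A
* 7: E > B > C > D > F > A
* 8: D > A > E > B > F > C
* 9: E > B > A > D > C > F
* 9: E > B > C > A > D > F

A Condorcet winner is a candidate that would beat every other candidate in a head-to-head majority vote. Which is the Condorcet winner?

E vs A: 52–15
E vs B: 60–7
E vs C: 50–17
E vs D: 59–8
E vs F: 60–7
E beats every other candidate.

E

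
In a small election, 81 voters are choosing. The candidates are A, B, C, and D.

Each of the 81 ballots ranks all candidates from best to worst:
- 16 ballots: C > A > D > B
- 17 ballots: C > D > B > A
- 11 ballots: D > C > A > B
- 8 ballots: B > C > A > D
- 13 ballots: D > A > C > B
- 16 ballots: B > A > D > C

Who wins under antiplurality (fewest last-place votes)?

Last-place votes: A 17, B 40, C 16, D 8.

D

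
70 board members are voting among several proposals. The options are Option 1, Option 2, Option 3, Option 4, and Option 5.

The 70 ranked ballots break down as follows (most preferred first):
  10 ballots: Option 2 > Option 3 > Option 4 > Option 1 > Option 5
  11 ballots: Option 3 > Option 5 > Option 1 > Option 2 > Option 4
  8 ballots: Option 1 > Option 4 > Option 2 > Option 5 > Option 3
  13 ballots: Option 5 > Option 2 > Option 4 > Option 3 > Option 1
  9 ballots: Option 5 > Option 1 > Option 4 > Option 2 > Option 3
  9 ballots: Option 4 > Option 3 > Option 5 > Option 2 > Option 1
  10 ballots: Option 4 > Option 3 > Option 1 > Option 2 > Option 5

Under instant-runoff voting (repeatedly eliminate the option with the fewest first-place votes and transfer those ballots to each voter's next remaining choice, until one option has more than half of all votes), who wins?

Option 4

Round 1: Option 1 8, Option 2 10, Option 3 11, Option 4 19, Option 5 22. Option 1 eliminated.
Round 2: Option 2 10, Option 3 11, Option 4 27, Option 5 22. Option 2 eliminated.
Round 3: Option 3 21, Option 4 27, Option 5 22. Option 3 eliminated.
Round 4: Option 4 37, Option 5 33. Option 4 has a majority (≥36).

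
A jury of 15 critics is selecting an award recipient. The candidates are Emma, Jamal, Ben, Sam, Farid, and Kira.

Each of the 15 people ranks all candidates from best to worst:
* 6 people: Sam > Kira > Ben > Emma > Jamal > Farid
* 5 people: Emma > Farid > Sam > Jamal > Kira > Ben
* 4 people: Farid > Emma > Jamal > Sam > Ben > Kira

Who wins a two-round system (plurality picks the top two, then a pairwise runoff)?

Round 1 first-place votes: Emma 5, Jamal 0, Ben 0, Sam 6, Farid 4, Kira 0. Sam and Emma advance.
Runoff: Sam is ranked above Emma on 6 ballots, Emma above Sam on 9.

Emma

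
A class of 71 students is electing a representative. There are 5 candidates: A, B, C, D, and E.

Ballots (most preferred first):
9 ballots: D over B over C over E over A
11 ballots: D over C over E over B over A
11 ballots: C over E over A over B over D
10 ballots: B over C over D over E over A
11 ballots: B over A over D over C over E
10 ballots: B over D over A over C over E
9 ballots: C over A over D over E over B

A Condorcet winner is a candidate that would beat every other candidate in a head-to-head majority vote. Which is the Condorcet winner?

B vs A: 51–20
B vs C: 40–31
B vs D: 42–29
B vs E: 40–31
B beats every other candidate.

B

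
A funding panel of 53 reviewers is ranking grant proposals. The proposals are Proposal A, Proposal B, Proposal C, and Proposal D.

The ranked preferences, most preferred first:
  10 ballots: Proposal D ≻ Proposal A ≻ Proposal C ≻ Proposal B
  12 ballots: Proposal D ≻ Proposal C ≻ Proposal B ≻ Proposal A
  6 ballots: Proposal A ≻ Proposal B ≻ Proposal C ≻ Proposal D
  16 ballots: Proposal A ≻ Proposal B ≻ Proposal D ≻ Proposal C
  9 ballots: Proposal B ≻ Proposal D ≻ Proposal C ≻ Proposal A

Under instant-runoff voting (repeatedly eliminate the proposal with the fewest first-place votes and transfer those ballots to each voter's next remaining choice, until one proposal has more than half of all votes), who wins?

Round 1: Proposal A 22, Proposal B 9, Proposal C 0, Proposal D 22. Proposal C eliminated.
Round 2: Proposal A 22, Proposal B 9, Proposal D 22. Proposal B eliminated.
Round 3: Proposal A 22, Proposal D 31. Proposal D has a majority (≥27).

Proposal D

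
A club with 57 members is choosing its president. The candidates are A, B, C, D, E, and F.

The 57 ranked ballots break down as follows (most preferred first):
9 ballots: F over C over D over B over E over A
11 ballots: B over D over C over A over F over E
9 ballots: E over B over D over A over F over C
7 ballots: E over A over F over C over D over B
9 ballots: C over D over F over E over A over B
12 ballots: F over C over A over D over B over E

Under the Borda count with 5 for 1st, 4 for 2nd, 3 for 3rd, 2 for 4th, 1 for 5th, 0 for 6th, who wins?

C

A: 9×0 + 11×2 + 9×2 + 7×4 + 9×1 + 12×3 = 113
B: 9×2 + 11×5 + 9×4 + 7×0 + 9×0 + 12×1 = 121
C: 9×4 + 11×3 + 9×0 + 7×2 + 9×5 + 12×4 = 176
D: 9×3 + 11×4 + 9×3 + 7×1 + 9×4 + 12×2 = 165
E: 9×1 + 11×0 + 9×5 + 7×5 + 9×2 + 12×0 = 107
F: 9×5 + 11×1 + 9×1 + 7×3 + 9×3 + 12×5 = 173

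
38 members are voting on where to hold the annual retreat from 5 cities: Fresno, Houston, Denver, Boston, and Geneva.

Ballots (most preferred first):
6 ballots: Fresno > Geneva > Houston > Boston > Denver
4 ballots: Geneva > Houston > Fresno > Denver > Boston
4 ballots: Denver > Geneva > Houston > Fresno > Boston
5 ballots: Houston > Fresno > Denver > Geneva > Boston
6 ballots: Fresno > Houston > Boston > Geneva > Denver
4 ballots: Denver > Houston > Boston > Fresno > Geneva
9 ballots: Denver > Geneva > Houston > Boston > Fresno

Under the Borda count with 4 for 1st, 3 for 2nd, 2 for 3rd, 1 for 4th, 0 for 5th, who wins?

Houston

Fresno: 6×4 + 4×2 + 4×1 + 5×3 + 6×4 + 4×1 + 9×0 = 79
Houston: 6×2 + 4×3 + 4×2 + 5×4 + 6×3 + 4×3 + 9×2 = 100
Denver: 6×0 + 4×1 + 4×4 + 5×2 + 6×0 + 4×4 + 9×4 = 82
Boston: 6×1 + 4×0 + 4×0 + 5×0 + 6×2 + 4×2 + 9×1 = 35
Geneva: 6×3 + 4×4 + 4×3 + 5×1 + 6×1 + 4×0 + 9×3 = 84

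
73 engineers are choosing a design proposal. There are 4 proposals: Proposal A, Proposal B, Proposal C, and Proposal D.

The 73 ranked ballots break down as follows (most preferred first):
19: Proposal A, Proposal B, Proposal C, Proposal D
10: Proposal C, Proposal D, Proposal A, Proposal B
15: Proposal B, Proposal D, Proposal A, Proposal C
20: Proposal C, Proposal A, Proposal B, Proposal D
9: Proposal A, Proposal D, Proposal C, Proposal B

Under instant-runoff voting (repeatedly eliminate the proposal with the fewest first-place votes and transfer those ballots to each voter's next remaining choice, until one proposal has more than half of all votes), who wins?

Round 1: Proposal A 28, Proposal B 15, Proposal C 30, Proposal D 0. Proposal D eliminated.
Round 2: Proposal A 28, Proposal B 15, Proposal C 30. Proposal B eliminated.
Round 3: Proposal A 43, Proposal C 30. Proposal A has a majority (≥37).

Proposal A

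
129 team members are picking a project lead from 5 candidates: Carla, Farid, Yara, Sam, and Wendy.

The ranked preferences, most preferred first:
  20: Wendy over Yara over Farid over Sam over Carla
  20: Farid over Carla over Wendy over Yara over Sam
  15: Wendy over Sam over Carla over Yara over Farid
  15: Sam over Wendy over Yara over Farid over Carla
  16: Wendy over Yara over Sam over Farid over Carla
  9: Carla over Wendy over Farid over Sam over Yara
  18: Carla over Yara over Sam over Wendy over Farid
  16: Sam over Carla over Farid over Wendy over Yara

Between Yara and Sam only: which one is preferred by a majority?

Yara is ranked above Sam on 74 ballots; Sam above Yara on 55.

Yara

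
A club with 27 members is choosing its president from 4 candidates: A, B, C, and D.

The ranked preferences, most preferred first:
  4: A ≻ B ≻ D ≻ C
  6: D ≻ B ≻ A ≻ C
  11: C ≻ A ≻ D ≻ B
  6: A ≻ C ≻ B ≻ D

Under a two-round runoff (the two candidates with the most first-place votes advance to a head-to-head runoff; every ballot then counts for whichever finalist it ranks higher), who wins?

Round 1 first-place votes: A 10, B 0, C 11, D 6. C and A advance.
Runoff: C is ranked above A on 11 ballots, A above C on 16.

A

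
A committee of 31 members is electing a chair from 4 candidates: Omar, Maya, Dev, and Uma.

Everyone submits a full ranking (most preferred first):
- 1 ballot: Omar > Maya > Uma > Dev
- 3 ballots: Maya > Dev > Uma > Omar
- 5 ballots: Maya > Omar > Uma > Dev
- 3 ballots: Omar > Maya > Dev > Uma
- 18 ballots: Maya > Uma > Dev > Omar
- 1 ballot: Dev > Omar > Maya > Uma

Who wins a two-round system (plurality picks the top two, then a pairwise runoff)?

Maya

Round 1 first-place votes: Omar 4, Maya 26, Dev 1, Uma 0. Maya and Omar advance.
Runoff: Maya is ranked above Omar on 26 ballots, Omar above Maya on 5.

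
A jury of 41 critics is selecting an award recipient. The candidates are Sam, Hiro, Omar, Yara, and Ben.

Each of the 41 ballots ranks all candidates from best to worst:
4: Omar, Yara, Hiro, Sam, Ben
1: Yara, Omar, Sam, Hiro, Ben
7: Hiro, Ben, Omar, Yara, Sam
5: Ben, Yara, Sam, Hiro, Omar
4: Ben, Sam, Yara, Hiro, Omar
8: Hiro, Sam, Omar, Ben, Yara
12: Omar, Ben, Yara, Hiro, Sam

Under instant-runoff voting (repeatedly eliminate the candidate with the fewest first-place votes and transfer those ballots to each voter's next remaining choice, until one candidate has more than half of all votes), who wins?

Hiro

Round 1: Sam 0, Hiro 15, Omar 16, Yara 1, Ben 9. Sam eliminated.
Round 2: Hiro 15, Omar 16, Yara 1, Ben 9. Yara eliminated.
Round 3: Hiro 15, Omar 17, Ben 9. Ben eliminated.
Round 4: Hiro 24, Omar 17. Hiro has a majority (≥21).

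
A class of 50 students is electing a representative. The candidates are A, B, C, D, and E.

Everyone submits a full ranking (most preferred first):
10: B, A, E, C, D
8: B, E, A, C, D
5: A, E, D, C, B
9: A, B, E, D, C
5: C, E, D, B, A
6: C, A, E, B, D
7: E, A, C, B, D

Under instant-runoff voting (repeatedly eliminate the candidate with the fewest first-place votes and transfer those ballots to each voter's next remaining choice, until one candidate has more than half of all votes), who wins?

Round 1: A 14, B 18, C 11, D 0, E 7. D eliminated.
Round 2: A 14, B 18, C 11, E 7. E eliminated.
Round 3: A 21, B 18, C 11. C eliminated.
Round 4: A 27, B 23. A has a majority (≥26).

A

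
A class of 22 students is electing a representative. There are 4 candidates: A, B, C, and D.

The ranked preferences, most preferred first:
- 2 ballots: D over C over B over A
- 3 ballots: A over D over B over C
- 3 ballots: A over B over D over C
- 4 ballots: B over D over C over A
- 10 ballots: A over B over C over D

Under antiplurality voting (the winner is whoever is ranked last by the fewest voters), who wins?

Last-place votes: A 6, B 0, C 6, D 10.

B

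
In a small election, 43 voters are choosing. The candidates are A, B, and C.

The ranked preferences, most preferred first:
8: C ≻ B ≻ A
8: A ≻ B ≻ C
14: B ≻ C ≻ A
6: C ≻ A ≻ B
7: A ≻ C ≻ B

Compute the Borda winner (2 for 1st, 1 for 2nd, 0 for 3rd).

A: 8×0 + 8×2 + 14×0 + 6×1 + 7×2 = 36
B: 8×1 + 8×1 + 14×2 + 6×0 + 7×0 = 44
C: 8×2 + 8×0 + 14×1 + 6×2 + 7×1 = 49

C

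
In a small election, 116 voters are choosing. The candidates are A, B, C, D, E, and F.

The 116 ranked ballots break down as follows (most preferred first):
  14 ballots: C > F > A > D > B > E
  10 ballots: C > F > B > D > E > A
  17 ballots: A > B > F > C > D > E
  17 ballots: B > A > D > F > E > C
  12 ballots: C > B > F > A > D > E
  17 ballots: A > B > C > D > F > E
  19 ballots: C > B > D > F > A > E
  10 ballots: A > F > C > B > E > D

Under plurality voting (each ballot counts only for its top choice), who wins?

C

First-place votes: A 44, B 17, C 55, D 0, E 0, F 0.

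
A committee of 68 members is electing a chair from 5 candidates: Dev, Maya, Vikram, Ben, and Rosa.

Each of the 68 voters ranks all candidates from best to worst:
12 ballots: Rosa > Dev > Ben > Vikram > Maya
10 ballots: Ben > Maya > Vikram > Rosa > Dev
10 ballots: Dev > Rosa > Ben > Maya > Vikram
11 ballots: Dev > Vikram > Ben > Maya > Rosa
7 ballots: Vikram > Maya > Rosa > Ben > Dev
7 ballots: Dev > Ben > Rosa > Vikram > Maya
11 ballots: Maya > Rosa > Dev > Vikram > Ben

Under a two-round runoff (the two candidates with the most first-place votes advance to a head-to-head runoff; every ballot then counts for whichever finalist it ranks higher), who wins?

Rosa

Round 1 first-place votes: Dev 28, Maya 11, Vikram 7, Ben 10, Rosa 12. Dev and Rosa advance.
Runoff: Dev is ranked above Rosa on 28 ballots, Rosa above Dev on 40.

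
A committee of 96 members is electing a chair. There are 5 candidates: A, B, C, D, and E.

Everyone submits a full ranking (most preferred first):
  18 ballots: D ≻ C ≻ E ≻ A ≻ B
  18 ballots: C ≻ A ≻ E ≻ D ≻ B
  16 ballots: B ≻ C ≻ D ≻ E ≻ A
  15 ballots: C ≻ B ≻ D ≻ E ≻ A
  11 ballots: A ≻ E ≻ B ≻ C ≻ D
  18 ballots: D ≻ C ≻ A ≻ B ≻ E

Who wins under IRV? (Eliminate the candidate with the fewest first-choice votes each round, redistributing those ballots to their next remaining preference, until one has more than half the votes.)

C

Round 1: A 11, B 16, C 33, D 36, E 0. E eliminated.
Round 2: A 11, B 16, C 33, D 36. A eliminated.
Round 3: B 27, C 33, D 36. B eliminated.
Round 4: C 60, D 36. C has a majority (≥49).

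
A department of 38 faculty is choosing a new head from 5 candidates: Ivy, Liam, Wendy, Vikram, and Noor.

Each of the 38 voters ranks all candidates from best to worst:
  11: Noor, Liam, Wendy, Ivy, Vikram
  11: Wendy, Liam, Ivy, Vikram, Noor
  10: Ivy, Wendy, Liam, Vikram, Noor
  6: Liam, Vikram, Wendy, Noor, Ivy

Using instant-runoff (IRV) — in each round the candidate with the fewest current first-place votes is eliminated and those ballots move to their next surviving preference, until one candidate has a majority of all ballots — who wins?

Wendy

Round 1: Ivy 10, Liam 6, Wendy 11, Vikram 0, Noor 11. Vikram eliminated.
Round 2: Ivy 10, Liam 6, Wendy 11, Noor 11. Liam eliminated.
Round 3: Ivy 10, Wendy 17, Noor 11. Ivy eliminated.
Round 4: Wendy 27, Noor 11. Wendy has a majority (≥20).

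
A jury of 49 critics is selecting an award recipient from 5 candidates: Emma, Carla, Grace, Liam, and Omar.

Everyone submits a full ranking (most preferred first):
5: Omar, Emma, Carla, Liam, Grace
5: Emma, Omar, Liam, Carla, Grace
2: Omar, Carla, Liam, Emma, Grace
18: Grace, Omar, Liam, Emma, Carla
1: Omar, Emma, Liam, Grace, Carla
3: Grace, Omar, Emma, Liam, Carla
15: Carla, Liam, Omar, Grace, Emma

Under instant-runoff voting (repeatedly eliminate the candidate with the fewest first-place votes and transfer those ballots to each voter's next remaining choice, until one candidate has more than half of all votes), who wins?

Round 1: Emma 5, Carla 15, Grace 21, Liam 0, Omar 8. Liam eliminated.
Round 2: Emma 5, Carla 15, Grace 21, Omar 8. Emma eliminated.
Round 3: Carla 15, Grace 21, Omar 13. Omar eliminated.
Round 4: Carla 27, Grace 22. Carla has a majority (≥25).

Carla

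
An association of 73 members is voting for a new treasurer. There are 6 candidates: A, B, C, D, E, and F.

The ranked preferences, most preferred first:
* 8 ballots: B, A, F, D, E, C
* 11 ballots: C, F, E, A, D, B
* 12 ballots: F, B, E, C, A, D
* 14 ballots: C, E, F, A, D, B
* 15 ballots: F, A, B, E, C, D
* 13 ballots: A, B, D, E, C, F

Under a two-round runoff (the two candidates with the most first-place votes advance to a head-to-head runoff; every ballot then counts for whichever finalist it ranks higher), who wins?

C

Round 1 first-place votes: A 13, B 8, C 25, D 0, E 0, F 27. F and C advance.
Runoff: F is ranked above C on 35 ballots, C above F on 38.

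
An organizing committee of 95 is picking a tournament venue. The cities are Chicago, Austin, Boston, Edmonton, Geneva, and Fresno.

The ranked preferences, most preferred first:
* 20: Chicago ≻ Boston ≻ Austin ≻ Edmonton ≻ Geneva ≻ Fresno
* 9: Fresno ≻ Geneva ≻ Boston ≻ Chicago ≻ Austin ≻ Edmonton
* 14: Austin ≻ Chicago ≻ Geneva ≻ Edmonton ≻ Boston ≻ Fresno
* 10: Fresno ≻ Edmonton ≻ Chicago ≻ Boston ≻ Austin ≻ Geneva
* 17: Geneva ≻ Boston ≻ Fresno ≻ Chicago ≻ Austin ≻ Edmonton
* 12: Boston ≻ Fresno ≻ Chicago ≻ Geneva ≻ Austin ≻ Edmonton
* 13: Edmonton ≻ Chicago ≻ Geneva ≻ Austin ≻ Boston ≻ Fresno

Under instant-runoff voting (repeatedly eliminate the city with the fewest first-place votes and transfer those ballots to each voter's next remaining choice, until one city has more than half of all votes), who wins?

Fresno

Round 1: Chicago 20, Austin 14, Boston 12, Edmonton 13, Geneva 17, Fresno 19. Boston eliminated.
Round 2: Chicago 20, Austin 14, Edmonton 13, Geneva 17, Fresno 31. Edmonton eliminated.
Round 3: Chicago 33, Austin 14, Geneva 17, Fresno 31. Austin eliminated.
Round 4: Chicago 47, Geneva 17, Fresno 31. Geneva eliminated.
Round 5: Chicago 47, Fresno 48. Fresno has a majority (≥48).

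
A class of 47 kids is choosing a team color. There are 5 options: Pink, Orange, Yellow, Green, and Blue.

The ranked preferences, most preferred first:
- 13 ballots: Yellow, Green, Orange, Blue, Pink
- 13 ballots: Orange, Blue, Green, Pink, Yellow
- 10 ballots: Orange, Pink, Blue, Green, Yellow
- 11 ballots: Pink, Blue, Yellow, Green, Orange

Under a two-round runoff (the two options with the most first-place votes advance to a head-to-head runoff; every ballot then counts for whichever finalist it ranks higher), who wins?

Round 1 first-place votes: Pink 11, Orange 23, Yellow 13, Green 0, Blue 0. Orange and Yellow advance.
Runoff: Orange is ranked above Yellow on 23 ballots, Yellow above Orange on 24.

Yellow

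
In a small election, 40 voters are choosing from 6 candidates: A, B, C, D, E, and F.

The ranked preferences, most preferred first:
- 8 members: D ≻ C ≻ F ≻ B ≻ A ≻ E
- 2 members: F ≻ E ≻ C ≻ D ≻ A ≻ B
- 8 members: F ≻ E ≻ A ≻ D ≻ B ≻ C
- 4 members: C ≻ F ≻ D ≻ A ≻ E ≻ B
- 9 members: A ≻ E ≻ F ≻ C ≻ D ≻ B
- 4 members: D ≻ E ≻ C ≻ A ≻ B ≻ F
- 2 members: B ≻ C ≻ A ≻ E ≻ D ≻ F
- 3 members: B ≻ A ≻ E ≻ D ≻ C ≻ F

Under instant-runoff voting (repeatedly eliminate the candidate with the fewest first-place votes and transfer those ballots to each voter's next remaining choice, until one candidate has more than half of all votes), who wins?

Round 1: A 9, B 5, C 4, D 12, E 0, F 10. E eliminated.
Round 2: A 9, B 5, C 4, D 12, F 10. C eliminated.
Round 3: A 9, B 5, D 12, F 14. B eliminated.
Round 4: A 14, D 12, F 14. D eliminated.
Round 5: A 18, F 22. F has a majority (≥21).

F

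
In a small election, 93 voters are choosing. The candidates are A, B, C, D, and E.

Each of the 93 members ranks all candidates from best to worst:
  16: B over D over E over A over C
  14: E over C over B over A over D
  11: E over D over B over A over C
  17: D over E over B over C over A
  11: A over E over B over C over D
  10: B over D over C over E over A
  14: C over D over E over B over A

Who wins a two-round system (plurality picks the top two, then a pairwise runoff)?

E

Round 1 first-place votes: A 11, B 26, C 14, D 17, E 25. B and E advance.
Runoff: B is ranked above E on 26 ballots, E above B on 67.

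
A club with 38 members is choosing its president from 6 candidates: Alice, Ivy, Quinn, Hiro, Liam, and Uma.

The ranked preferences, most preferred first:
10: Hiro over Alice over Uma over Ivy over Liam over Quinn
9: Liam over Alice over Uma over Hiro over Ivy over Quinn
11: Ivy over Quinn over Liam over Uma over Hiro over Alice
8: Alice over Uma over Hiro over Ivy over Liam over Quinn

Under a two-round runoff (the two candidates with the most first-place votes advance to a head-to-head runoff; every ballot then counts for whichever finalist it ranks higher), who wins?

Hiro

Round 1 first-place votes: Alice 8, Ivy 11, Quinn 0, Hiro 10, Liam 9, Uma 0. Ivy and Hiro advance.
Runoff: Ivy is ranked above Hiro on 11 ballots, Hiro above Ivy on 27.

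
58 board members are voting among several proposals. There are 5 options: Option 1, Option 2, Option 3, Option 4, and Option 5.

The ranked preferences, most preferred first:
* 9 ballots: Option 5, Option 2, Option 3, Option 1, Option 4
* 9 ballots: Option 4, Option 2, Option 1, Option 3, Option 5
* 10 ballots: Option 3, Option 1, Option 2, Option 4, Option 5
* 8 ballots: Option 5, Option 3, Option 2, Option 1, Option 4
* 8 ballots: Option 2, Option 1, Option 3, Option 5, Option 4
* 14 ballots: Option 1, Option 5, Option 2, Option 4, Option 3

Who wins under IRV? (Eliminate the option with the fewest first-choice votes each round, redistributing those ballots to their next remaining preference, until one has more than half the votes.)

Option 1

Round 1: Option 1 14, Option 2 8, Option 3 10, Option 4 9, Option 5 17. Option 2 eliminated.
Round 2: Option 1 22, Option 3 10, Option 4 9, Option 5 17. Option 4 eliminated.
Round 3: Option 1 31, Option 3 10, Option 5 17. Option 1 has a majority (≥30).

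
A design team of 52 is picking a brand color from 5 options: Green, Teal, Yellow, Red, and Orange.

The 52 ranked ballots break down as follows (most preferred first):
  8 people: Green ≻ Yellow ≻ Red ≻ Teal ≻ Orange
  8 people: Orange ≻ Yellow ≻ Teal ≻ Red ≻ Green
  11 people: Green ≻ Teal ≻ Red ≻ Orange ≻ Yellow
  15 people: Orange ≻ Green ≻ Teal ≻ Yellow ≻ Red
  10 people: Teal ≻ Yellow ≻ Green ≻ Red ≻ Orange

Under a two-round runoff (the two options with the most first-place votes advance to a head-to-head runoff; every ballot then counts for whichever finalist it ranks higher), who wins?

Round 1 first-place votes: Green 19, Teal 10, Yellow 0, Red 0, Orange 23. Orange and Green advance.
Runoff: Orange is ranked above Green on 23 ballots, Green above Orange on 29.

Green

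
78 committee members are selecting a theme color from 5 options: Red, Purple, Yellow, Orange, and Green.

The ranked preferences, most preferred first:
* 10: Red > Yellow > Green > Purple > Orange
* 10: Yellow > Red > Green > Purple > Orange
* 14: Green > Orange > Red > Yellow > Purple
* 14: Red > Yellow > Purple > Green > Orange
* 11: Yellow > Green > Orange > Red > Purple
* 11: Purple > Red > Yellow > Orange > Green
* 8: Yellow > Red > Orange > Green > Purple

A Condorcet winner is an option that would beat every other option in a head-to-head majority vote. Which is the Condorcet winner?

Red vs Purple: 67–11
Red vs Yellow: 49–29
Red vs Orange: 53–25
Red vs Green: 53–25
Red beats every other option.

Red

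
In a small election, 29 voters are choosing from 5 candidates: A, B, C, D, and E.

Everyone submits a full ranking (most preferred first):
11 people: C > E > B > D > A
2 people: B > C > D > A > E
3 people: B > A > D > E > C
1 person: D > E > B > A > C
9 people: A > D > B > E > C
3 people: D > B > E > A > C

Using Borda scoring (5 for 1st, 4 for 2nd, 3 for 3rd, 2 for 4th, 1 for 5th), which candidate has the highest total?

B

A: 11×1 + 2×2 + 3×4 + 1×2 + 9×5 + 3×2 = 80
B: 11×3 + 2×5 + 3×5 + 1×3 + 9×3 + 3×4 = 100
C: 11×5 + 2×4 + 3×1 + 1×1 + 9×1 + 3×1 = 79
D: 11×2 + 2×3 + 3×3 + 1×5 + 9×4 + 3×5 = 93
E: 11×4 + 2×1 + 3×2 + 1×4 + 9×2 + 3×3 = 83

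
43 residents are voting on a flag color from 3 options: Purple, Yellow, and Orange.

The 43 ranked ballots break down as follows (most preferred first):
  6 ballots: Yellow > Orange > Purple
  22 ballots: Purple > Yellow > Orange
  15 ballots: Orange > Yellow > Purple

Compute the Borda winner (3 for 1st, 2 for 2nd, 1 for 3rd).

Purple: 6×1 + 22×3 + 15×1 = 87
Yellow: 6×3 + 22×2 + 15×2 = 92
Orange: 6×2 + 22×1 + 15×3 = 79

Yellow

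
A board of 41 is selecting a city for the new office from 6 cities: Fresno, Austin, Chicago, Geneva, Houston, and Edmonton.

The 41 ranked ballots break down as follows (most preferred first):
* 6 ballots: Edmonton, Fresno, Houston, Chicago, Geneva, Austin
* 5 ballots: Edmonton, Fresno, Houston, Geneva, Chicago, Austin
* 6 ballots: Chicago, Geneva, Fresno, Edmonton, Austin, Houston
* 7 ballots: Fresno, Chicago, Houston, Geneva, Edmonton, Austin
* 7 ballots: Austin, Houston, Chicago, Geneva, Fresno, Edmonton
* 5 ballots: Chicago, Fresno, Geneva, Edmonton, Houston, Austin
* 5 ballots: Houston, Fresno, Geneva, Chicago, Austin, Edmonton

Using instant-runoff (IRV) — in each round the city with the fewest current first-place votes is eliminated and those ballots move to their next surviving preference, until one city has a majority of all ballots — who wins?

Fresno

Round 1: Fresno 7, Austin 7, Chicago 11, Geneva 0, Houston 5, Edmonton 11. Geneva eliminated.
Round 2: Fresno 7, Austin 7, Chicago 11, Houston 5, Edmonton 11. Houston eliminated.
Round 3: Fresno 12, Austin 7, Chicago 11, Edmonton 11. Austin eliminated.
Round 4: Fresno 12, Chicago 18, Edmonton 11. Edmonton eliminated.
Round 5: Fresno 23, Chicago 18. Fresno has a majority (≥21).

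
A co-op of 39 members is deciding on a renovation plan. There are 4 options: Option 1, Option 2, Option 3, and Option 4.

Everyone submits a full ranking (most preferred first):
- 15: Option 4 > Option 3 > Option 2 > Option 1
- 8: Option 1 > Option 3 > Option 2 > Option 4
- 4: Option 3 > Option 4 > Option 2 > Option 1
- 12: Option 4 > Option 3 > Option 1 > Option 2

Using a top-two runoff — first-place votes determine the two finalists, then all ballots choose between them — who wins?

Round 1 first-place votes: Option 1 8, Option 2 0, Option 3 4, Option 4 27. Option 4 and Option 1 advance.
Runoff: Option 4 is ranked above Option 1 on 31 ballots, Option 1 above Option 4 on 8.

Option 4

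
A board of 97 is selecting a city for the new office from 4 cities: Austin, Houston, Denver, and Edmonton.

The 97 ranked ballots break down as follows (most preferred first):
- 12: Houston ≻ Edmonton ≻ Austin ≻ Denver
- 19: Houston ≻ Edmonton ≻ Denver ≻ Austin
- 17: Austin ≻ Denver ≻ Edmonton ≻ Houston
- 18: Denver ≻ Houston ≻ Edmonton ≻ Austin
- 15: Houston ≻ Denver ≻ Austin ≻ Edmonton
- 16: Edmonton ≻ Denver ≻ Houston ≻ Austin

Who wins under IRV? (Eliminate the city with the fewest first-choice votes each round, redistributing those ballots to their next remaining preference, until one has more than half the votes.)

Denver

Round 1: Austin 17, Houston 46, Denver 18, Edmonton 16. Edmonton eliminated.
Round 2: Austin 17, Houston 46, Denver 34. Austin eliminated.
Round 3: Houston 46, Denver 51. Denver has a majority (≥49).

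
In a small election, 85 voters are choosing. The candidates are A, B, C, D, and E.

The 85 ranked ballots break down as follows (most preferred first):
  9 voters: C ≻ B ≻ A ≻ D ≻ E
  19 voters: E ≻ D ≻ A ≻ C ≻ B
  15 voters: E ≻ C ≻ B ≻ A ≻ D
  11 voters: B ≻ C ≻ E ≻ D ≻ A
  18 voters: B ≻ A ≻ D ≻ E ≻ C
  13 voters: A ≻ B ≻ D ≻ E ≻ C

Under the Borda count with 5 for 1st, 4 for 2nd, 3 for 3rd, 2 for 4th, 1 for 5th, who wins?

A: 9×3 + 19×3 + 15×2 + 11×1 + 18×4 + 13×5 = 262
B: 9×4 + 19×1 + 15×3 + 11×5 + 18×5 + 13×4 = 297
C: 9×5 + 19×2 + 15×4 + 11×4 + 18×1 + 13×1 = 218
D: 9×2 + 19×4 + 15×1 + 11×2 + 18×3 + 13×3 = 224
E: 9×1 + 19×5 + 15×5 + 11×3 + 18×2 + 13×2 = 274

B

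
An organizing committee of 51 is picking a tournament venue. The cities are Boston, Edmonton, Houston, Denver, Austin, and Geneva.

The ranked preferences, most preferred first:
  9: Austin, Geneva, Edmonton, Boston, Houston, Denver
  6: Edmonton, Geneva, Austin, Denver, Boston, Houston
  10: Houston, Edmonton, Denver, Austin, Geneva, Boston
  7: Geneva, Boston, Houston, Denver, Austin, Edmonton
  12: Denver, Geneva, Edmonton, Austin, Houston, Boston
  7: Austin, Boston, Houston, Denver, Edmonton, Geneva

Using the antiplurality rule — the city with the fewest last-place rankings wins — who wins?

Austin

Last-place votes: Boston 22, Edmonton 7, Houston 6, Denver 9, Austin 0, Geneva 7.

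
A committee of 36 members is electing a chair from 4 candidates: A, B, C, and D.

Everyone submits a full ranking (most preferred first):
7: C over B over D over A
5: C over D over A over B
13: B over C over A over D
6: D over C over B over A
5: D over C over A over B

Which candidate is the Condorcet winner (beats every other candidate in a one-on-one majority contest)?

C vs A: 36–0
C vs B: 23–13
C vs D: 25–11
C beats every other candidate.

C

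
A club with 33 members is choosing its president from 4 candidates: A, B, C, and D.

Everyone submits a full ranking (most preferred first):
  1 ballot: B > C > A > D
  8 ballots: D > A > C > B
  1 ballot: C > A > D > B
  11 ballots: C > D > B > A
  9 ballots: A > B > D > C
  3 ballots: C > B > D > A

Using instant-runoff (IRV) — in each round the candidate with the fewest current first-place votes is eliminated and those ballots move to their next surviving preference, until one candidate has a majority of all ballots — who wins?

A

Round 1: A 9, B 1, C 15, D 8. B eliminated.
Round 2: A 9, C 16, D 8. D eliminated.
Round 3: A 17, C 16. A has a majority (≥17).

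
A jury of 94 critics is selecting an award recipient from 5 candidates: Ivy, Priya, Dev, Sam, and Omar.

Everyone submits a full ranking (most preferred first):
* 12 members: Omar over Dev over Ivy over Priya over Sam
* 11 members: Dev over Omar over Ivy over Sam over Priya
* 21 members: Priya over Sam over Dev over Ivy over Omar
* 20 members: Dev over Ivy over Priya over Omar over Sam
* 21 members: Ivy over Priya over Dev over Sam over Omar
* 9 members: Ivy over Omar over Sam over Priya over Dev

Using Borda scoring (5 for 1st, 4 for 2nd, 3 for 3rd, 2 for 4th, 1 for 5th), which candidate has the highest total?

Ivy: 12×3 + 11×3 + 21×2 + 20×4 + 21×5 + 9×5 = 341
Priya: 12×2 + 11×1 + 21×5 + 20×3 + 21×4 + 9×2 = 302
Dev: 12×4 + 11×5 + 21×3 + 20×5 + 21×3 + 9×1 = 338
Sam: 12×1 + 11×2 + 21×4 + 20×1 + 21×2 + 9×3 = 207
Omar: 12×5 + 11×4 + 21×1 + 20×2 + 21×1 + 9×4 = 222

Ivy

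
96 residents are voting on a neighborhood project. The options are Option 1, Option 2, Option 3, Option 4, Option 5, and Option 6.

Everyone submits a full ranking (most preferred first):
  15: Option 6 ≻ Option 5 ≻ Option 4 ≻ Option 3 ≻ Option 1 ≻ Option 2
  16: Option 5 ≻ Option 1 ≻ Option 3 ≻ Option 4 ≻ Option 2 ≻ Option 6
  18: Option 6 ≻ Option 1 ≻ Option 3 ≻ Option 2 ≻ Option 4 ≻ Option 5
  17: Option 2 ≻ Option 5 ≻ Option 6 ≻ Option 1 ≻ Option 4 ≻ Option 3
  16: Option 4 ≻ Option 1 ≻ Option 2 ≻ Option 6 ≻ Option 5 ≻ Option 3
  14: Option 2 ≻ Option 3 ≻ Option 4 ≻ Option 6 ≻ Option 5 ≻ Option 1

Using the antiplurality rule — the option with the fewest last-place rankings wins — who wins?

Option 4

Last-place votes: Option 1 14, Option 2 15, Option 3 33, Option 4 0, Option 5 18, Option 6 16.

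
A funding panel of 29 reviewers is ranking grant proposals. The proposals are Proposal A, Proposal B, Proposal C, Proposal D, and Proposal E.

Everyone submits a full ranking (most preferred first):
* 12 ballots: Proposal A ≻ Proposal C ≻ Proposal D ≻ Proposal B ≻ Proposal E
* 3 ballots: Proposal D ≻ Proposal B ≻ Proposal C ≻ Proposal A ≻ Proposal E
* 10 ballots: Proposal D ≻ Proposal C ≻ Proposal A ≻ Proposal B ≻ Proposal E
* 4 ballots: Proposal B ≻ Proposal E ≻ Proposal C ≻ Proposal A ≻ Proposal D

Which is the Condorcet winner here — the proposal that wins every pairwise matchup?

Proposal C vs Proposal A: 17–12
Proposal C vs Proposal B: 22–7
Proposal C vs Proposal D: 16–13
Proposal C vs Proposal E: 25–4
Proposal C beats every other proposal.

Proposal C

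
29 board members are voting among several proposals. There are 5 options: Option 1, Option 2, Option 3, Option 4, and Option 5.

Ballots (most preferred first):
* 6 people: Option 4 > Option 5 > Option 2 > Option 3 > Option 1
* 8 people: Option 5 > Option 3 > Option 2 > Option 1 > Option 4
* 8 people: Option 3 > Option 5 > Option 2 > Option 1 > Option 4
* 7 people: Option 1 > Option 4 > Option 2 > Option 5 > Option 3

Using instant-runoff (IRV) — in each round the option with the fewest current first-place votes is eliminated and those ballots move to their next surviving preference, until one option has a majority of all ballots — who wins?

Round 1: Option 1 7, Option 2 0, Option 3 8, Option 4 6, Option 5 8. Option 2 eliminated.
Round 2: Option 1 7, Option 3 8, Option 4 6, Option 5 8. Option 4 eliminated.
Round 3: Option 1 7, Option 3 8, Option 5 14. Option 1 eliminated.
Round 4: Option 3 8, Option 5 21. Option 5 has a majority (≥15).

Option 5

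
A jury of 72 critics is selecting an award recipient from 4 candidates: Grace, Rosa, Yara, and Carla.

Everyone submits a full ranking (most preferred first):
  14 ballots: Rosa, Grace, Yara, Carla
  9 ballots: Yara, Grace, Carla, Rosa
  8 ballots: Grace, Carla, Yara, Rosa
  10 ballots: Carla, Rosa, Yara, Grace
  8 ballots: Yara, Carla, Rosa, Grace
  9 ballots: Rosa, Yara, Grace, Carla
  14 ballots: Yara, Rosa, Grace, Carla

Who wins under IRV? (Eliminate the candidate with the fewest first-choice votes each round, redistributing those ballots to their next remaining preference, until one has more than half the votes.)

Yara

Round 1: Grace 8, Rosa 23, Yara 31, Carla 10. Grace eliminated.
Round 2: Rosa 23, Yara 31, Carla 18. Carla eliminated.
Round 3: Rosa 33, Yara 39. Yara has a majority (≥37).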